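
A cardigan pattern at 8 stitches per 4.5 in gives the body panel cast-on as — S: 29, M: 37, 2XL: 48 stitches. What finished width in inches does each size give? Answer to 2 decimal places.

8/4.5 = 1.778 sts per in.
S: 29 / 1.778 = 16.312 → 16.31 in.
M: 37 / 1.778 = 20.812 → 20.81 in.
2XL: 48 / 1.778 = 27.000 → 27.00 in.

S 16.31 inches; M 20.81 inches; 2XL 27.00 inches.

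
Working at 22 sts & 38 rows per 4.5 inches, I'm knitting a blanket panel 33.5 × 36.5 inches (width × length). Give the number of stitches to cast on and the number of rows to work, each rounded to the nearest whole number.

Stitch gauge = 22/4.5 = 4.889 sts/in; 33.5 × 4.889 = 163.78 → 164 sts.
Row gauge = 38/4.5 = 8.444 rows/in; 36.5 × 8.444 = 308.22 → 308 rows.

Cast on 164 stitches and work 308 rows.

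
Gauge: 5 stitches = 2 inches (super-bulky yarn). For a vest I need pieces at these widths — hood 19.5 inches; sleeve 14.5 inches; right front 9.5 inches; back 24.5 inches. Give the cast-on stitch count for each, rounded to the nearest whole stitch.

hood 49; sleeve 36; right front 24; back 61.

Rate = 5/2 = 2.5 sts per in.
hood: 19.5 × 2.5 = 48.75 → 49.
sleeve: 14.5 × 2.5 = 36.25 → 36.
right front: 9.5 × 2.5 = 23.75 → 24.
back: 24.5 × 2.5 = 61.25 → 61.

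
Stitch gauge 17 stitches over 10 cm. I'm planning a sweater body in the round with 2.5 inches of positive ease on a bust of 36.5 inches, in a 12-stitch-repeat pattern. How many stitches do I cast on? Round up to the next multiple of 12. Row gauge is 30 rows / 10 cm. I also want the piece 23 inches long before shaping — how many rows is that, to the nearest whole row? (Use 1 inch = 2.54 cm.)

Cast on 180 stitches; work 175 rows.

Finished = 36.5 + 2.5 = 39 inches.
39 inches × 2.54 = 99.06 cm.
17/10 = 1.7 sts per cm; 99.06 × 1.7 = 168.40 sts.
Next multiple of 12 → 180.
23 inches = 58.42 cm; × 3 = 175.26 → 175 rows.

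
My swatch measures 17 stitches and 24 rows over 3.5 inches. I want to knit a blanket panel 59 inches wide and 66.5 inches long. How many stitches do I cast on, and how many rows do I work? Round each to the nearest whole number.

Cast on 287 stitches and work 456 rows.

Stitch gauge = 17/3.5 = 4.857 sts/in; 59 × 4.857 = 286.57 → 287 sts.
Row gauge = 24/3.5 = 6.857 rows/in; 66.5 × 6.857 = 456.00 → 456 rows.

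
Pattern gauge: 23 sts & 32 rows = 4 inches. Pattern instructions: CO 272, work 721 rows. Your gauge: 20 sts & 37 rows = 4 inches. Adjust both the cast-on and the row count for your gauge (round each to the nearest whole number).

Cast on 237 stitches; work 834 rows.

Stitches: 272 × 20/23 = 236.52 → 237.
Rows: 721 × 37/32 = 833.66 → 834.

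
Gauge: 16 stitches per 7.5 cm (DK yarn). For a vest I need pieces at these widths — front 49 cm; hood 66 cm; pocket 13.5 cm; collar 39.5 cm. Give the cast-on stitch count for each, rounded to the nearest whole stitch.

Rate = 16/7.5 = 2.133 sts per cm.
front: 49 × 2.133 = 104.53 → 105.
hood: 66 × 2.133 = 140.80 → 141.
pocket: 13.5 × 2.133 = 28.80 → 29.
collar: 39.5 × 2.133 = 84.27 → 84.

front 105; hood 141; pocket 29; collar 84.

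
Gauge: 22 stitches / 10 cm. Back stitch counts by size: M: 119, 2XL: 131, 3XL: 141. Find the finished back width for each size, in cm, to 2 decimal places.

22/10 = 2.2 sts per cm.
M: 119 / 2.2 = 54.091 → 54.09 cm.
2XL: 131 / 2.2 = 59.545 → 59.55 cm.
3XL: 141 / 2.2 = 64.091 → 64.09 cm.

M 54.09 cm; 2XL 59.55 cm; 3XL 64.09 cm.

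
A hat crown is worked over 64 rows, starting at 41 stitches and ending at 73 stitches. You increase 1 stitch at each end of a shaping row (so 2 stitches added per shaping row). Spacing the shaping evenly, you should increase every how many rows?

Increase every 4th row.

Stitches to add: |73 − 41| = 32.
Shaping rows needed: 32 / 2 = 16.
64 rows / 16 = every 4 rows.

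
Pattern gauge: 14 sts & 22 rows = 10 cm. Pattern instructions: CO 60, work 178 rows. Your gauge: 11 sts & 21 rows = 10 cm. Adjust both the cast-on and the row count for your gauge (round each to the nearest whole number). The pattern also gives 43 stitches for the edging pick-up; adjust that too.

Stitches: 60 × 11/14 = 47.14 → 47.
Rows: 178 × 21/22 = 169.91 → 170.
edging pick-up: 43 × 11/14 = 33.79 → 34.

Cast on 47 stitches; work 170 rows; edging pick-up 34 stitches.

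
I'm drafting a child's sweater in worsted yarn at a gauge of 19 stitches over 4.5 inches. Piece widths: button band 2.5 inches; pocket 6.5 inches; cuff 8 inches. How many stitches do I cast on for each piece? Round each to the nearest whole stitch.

button band 11; pocket 27; cuff 34.

Rate = 19/4.5 = 4.222 sts per in.
button band: 2.5 × 4.222 = 10.56 → 11.
pocket: 6.5 × 4.222 = 27.44 → 27.
cuff: 8 × 4.222 = 33.78 → 34.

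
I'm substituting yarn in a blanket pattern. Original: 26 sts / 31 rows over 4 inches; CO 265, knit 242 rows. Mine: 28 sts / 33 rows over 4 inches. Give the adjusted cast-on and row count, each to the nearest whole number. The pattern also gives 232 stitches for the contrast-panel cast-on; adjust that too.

Cast on 285 stitches; work 258 rows; contrast-panel cast-on 250 stitches.

Stitches: 265 × 28/26 = 285.38 → 285.
Rows: 242 × 33/31 = 257.61 → 258.
contrast-panel cast-on: 232 × 28/26 = 249.85 → 250.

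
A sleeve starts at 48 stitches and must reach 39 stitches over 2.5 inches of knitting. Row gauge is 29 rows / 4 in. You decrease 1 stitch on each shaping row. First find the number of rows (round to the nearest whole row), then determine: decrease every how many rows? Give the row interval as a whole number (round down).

Rows = 2.5 × 7.25 = 18.1 → 18 rows.
Stitches to remove: 9 → 9 shaping rows (at 1 st each).
18 / 9 = 2.00 → every 2 rows.

Decrease every 2nd row.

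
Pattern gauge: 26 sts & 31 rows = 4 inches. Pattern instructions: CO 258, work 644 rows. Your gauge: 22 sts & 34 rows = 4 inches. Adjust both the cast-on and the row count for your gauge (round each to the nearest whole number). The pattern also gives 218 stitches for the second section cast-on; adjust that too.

Stitches: 258 × 22/26 = 218.31 → 218.
Rows: 644 × 34/31 = 706.32 → 706.
second section cast-on: 218 × 22/26 = 184.46 → 184.

Cast on 218 stitches; work 706 rows; second section cast-on 184 stitches.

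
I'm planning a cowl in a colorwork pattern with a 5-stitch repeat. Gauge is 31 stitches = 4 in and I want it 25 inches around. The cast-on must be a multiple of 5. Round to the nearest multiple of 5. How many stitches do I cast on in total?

31 / 4 = 7.75 sts per inch.
25 × 7.75 = 193.75 sts.
Nearest multiple of 5: 195.

CO 195 sts.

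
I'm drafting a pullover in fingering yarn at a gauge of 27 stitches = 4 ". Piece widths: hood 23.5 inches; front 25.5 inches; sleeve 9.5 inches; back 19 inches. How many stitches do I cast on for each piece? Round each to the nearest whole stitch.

Rate = 27/4 = 6.75 sts per in.
hood: 23.5 × 6.75 = 158.62 → 159.
front: 25.5 × 6.75 = 172.12 → 172.
sleeve: 9.5 × 6.75 = 64.12 → 64.
back: 19 × 6.75 = 128.25 → 128.

hood 159; front 172; sleeve 64; back 128.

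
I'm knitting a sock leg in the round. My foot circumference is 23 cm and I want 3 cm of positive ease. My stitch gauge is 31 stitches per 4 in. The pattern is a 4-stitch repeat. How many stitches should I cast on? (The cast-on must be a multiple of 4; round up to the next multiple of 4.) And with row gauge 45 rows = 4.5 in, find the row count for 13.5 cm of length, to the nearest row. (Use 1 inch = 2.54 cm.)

Finished = 23 + 3 = 26 cm.
26 cm × 1/2.54 = 10.24 inches.
31/4 = 7.75 sts per in; 10.24 × 7.75 = 79.33 sts.
Next multiple of 4 → 80.
13.5 cm = 5.31 inches; × 10 = 53.15 → 53 rows.

Cast on 80 stitches; work 53 rows.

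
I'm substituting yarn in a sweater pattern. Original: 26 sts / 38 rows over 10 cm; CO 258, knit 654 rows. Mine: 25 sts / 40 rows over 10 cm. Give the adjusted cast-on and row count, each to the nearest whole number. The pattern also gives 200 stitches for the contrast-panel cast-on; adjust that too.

Stitches: 258 × 25/26 = 248.08 → 248.
Rows: 654 × 40/38 = 688.42 → 688.
contrast-panel cast-on: 200 × 25/26 = 192.31 → 192.

Cast on 248 stitches; work 688 rows; contrast-panel cast-on 192 stitches.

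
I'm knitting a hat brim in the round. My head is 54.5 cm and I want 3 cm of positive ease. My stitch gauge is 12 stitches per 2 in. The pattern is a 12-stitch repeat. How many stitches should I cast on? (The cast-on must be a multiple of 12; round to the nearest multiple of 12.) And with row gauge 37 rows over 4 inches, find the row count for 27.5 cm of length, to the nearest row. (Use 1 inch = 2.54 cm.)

Finished = 54.5 + 3 = 57.5 cm.
57.5 cm × 1/2.54 = 22.64 inches.
12/2 = 6 sts per in; 22.64 × 6 = 135.83 sts.
Nearest multiple of 12 → 132.
27.5 cm = 10.83 inches; × 9.25 = 100.15 → 100 rows.

Cast on 132 stitches; work 100 rows.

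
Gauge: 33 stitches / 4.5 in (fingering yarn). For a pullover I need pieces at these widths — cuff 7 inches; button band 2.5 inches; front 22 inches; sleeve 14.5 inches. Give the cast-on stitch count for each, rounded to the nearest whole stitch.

Rate = 33/4.5 = 7.333 sts per in.
cuff: 7 × 7.333 = 51.33 → 51.
button band: 2.5 × 7.333 = 18.33 → 18.
front: 22 × 7.333 = 161.33 → 161.
sleeve: 14.5 × 7.333 = 106.33 → 106.

cuff 51; button band 18; front 161; sleeve 106.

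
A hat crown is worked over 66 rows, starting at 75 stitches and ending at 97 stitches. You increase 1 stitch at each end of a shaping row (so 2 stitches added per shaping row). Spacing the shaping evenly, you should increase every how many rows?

Stitches to add: |97 − 75| = 22.
Shaping rows needed: 22 / 2 = 11.
66 rows / 11 = every 6 rows.

Increase every 6th row.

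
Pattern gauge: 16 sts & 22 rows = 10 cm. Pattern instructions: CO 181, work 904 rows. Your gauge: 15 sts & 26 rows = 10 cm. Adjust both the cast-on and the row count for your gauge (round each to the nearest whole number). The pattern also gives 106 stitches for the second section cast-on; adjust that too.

Cast on 170 stitches; work 1068 rows; second section cast-on 99 stitches.

Stitches: 181 × 15/16 = 169.69 → 170.
Rows: 904 × 26/22 = 1068.36 → 1068.
second section cast-on: 106 × 15/16 = 99.38 → 99.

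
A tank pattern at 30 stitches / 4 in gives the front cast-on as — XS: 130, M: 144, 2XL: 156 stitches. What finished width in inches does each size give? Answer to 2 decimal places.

30/4 = 7.5 sts per in.
XS: 130 / 7.5 = 17.333 → 17.33 in.
M: 144 / 7.5 = 19.200 → 19.20 in.
2XL: 156 / 7.5 = 20.800 → 20.80 in.

XS 17.33 inches; M 19.20 inches; 2XL 20.80 inches.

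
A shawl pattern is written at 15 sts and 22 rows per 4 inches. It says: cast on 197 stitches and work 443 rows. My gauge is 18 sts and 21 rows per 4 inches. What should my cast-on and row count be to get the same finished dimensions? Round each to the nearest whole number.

Stitches: 197 × 18/15 = 236.40 → 236.
Rows: 443 × 21/22 = 422.86 → 423.

Cast on 236 stitches; work 423 rows.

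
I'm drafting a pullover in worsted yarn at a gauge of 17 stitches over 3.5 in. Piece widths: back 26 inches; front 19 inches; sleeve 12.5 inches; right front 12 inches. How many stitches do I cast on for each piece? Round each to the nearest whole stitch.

back 126; front 92; sleeve 61; right front 58.

Rate = 17/3.5 = 4.857 sts per in.
back: 26 × 4.857 = 126.29 → 126.
front: 19 × 4.857 = 92.29 → 92.
sleeve: 12.5 × 4.857 = 60.71 → 61.
right front: 12 × 4.857 = 58.29 → 58.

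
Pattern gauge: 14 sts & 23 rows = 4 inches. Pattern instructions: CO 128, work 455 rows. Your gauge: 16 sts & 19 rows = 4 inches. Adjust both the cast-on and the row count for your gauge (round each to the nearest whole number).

Cast on 146 stitches; work 376 rows.

Stitches: 128 × 16/14 = 146.29 → 146.
Rows: 455 × 19/23 = 375.87 → 376.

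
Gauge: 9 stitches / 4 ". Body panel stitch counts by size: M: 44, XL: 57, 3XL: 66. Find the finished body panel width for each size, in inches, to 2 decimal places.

9/4 = 2.25 sts per in.
M: 44 / 2.25 = 19.556 → 19.56 in.
XL: 57 / 2.25 = 25.333 → 25.33 in.
3XL: 66 / 2.25 = 29.333 → 29.33 in.

M 19.56 inches; XL 25.33 inches; 3XL 29.33 inches.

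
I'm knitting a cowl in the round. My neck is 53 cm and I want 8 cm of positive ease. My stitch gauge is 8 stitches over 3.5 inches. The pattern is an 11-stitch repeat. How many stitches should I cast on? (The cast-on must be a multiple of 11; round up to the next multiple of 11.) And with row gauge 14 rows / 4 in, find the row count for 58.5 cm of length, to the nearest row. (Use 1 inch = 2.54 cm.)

Finished = 53 + 8 = 61 cm.
61 cm × 1/2.54 = 24.02 inches.
8/3.5 = 2.286 sts per in; 24.02 × 2.286 = 54.89 sts.
Next multiple of 11 → 55.
58.5 cm = 23.03 inches; × 3.5 = 80.61 → 81 rows.

Cast on 55 stitches; work 81 rows.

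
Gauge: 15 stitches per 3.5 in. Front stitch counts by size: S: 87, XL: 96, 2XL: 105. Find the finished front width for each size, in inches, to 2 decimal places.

15/3.5 = 4.286 sts per in.
S: 87 / 4.286 = 20.300 → 20.30 in.
XL: 96 / 4.286 = 22.400 → 22.40 in.
2XL: 105 / 4.286 = 24.500 → 24.50 in.

S 20.30 inches; XL 22.40 inches; 2XL 24.50 inches.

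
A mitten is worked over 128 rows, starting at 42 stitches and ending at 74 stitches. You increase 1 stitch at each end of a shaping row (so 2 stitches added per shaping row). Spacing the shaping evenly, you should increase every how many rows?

Stitches to add: |74 − 42| = 32.
Shaping rows needed: 32 / 2 = 16.
128 rows / 16 = every 8 rows.

Increase every 8th row.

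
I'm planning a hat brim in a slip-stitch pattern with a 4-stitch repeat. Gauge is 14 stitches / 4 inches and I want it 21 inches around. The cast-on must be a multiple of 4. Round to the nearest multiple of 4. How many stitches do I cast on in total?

Cast on 72 stitches.

14 / 4 = 3.5 sts per inch.
21 × 3.5 = 73.50 sts.
Nearest multiple of 4: 72.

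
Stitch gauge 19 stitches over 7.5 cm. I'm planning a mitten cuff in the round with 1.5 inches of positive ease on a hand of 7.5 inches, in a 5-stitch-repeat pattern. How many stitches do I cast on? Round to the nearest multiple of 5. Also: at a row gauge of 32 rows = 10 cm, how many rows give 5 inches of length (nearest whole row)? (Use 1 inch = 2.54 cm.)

Cast on 60 stitches; work 41 rows.

Finished = 7.5 + 1.5 = 9 inches.
9 inches × 2.54 = 22.86 cm.
19/7.5 = 2.533 sts per cm; 22.86 × 2.533 = 57.91 sts.
Nearest multiple of 5 → 60.
5 inches = 12.70 cm; × 3.2 = 40.64 → 41 rows.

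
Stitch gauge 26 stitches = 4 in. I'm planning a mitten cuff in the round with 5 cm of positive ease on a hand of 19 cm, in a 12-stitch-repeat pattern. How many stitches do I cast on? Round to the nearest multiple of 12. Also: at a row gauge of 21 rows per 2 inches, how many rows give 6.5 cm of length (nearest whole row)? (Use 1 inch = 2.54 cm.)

Finished = 19 + 5 = 24 cm.
24 cm × 1/2.54 = 9.45 inches.
26/4 = 6.5 sts per in; 9.45 × 6.5 = 61.42 sts.
Nearest multiple of 12 → 60.
6.5 cm = 2.56 inches; × 10.5 = 26.87 → 27 rows.

Cast on 60 stitches; work 27 rows.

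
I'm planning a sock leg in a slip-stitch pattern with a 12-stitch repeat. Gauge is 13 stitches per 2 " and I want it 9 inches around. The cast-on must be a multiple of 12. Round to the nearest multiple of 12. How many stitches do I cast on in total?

CO 60 sts.

13 / 2 = 6.5 sts per inch.
9 × 6.5 = 58.50 sts.
Nearest multiple of 12: 60.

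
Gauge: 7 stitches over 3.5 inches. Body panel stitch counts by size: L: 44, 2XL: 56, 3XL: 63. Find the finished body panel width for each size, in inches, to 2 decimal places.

7/3.5 = 2 sts per in.
L: 44 / 2 = 22.000 → 22.00 in.
2XL: 56 / 2 = 28.000 → 28.00 in.
3XL: 63 / 2 = 31.500 → 31.50 in.

L 22.00 inches; 2XL 28.00 inches; 3XL 31.50 inches.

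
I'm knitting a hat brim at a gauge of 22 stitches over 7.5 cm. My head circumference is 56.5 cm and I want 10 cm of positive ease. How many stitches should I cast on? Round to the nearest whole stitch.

Cast on 195 stitches.

Finished = 56.5 + 10 = 66.5 cm.
22 / 7.5 = 2.933 sts per cm.
66.50 × 2.933 = 195.07 sts.
→ 195 sts.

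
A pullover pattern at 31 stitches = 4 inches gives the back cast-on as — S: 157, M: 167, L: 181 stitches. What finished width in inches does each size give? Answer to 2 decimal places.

S 20.26 inches; M 21.55 inches; L 23.35 inches.

31/4 = 7.75 sts per in.
S: 157 / 7.75 = 20.258 → 20.26 in.
M: 167 / 7.75 = 21.548 → 21.55 in.
L: 181 / 7.75 = 23.355 → 23.35 in.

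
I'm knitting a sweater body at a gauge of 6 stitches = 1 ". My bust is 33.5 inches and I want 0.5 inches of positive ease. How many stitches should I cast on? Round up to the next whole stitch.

Finished = 33.5 + 0.5 = 34 in.
6 / 1 = 6 sts per inch.
34.00 × 6 = 204.00 sts.

Cast on 204 stitches.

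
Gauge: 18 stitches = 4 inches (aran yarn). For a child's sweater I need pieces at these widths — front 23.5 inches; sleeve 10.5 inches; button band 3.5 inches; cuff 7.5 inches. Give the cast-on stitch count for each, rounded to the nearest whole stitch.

front 106; sleeve 47; button band 16; cuff 34.

Rate = 18/4 = 4.5 sts per in.
front: 23.5 × 4.5 = 105.75 → 106.
sleeve: 10.5 × 4.5 = 47.25 → 47.
button band: 3.5 × 4.5 = 15.75 → 16.
cuff: 7.5 × 4.5 = 33.75 → 34.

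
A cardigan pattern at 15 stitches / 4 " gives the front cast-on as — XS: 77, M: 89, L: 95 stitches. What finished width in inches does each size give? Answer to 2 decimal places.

15/4 = 3.75 sts per in.
XS: 77 / 3.75 = 20.533 → 20.53 in.
M: 89 / 3.75 = 23.733 → 23.73 in.
L: 95 / 3.75 = 25.333 → 25.33 in.

XS 20.53 inches; M 23.73 inches; L 25.33 inches.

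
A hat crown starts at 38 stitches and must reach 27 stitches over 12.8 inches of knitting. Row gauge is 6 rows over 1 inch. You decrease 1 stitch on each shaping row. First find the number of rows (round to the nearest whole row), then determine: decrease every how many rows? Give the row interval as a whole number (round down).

Rows = 12.8 × 6 = 76.8 → 77 rows.
Stitches to remove: 11 → 11 shaping rows (at 1 st each).
77 / 11 = 7.00 → every 7 rows.

Decrease every 7th row.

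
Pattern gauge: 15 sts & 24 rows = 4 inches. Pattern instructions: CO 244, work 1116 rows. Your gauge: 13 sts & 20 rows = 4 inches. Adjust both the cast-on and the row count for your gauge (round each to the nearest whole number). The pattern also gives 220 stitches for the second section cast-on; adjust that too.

Cast on 211 stitches; work 930 rows; second section cast-on 191 stitches.

Stitches: 244 × 13/15 = 211.47 → 211.
Rows: 1116 × 20/24 = 930.00 → 930.
second section cast-on: 220 × 13/15 = 190.67 → 191.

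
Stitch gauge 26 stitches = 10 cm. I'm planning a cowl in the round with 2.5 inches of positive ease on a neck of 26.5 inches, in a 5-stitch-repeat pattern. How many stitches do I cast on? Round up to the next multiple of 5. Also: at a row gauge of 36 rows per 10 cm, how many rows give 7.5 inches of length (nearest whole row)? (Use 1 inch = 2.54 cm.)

Cast on 195 stitches; work 69 rows.

Finished = 26.5 + 2.5 = 29 inches.
29 inches × 2.54 = 73.66 cm.
26/10 = 2.6 sts per cm; 73.66 × 2.6 = 191.52 sts.
Next multiple of 5 → 195.
7.5 inches = 19.05 cm; × 3.6 = 68.58 → 69 rows.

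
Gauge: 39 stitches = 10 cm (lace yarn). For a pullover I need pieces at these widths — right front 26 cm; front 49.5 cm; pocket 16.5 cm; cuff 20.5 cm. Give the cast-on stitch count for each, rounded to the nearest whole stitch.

right front 101; front 193; pocket 64; cuff 80.

Rate = 39/10 = 3.9 sts per cm.
right front: 26 × 3.9 = 101.40 → 101.
front: 49.5 × 3.9 = 193.05 → 193.
pocket: 16.5 × 3.9 = 64.35 → 64.
cuff: 20.5 × 3.9 = 79.95 → 80.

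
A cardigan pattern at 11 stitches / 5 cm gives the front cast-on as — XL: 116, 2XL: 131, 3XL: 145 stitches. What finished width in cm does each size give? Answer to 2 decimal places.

XL 52.73 cm; 2XL 59.55 cm; 3XL 65.91 cm.

11/5 = 2.2 sts per cm.
XL: 116 / 2.2 = 52.727 → 52.73 cm.
2XL: 131 / 2.2 = 59.545 → 59.55 cm.
3XL: 145 / 2.2 = 65.909 → 65.91 cm.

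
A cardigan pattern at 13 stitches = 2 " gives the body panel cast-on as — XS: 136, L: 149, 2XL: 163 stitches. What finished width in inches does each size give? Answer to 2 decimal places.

13/2 = 6.5 sts per in.
XS: 136 / 6.5 = 20.923 → 20.92 in.
L: 149 / 6.5 = 22.923 → 22.92 in.
2XL: 163 / 6.5 = 25.077 → 25.08 in.

XS 20.92 inches; L 22.92 inches; 2XL 25.08 inches.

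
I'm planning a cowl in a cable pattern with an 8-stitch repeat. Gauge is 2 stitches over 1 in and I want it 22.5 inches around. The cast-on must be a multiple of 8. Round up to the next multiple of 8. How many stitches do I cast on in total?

2 / 1 = 2 sts per inch.
22.5 × 2 = 45.00 sts.
Next multiple of 8: 48.

CO 48 sts.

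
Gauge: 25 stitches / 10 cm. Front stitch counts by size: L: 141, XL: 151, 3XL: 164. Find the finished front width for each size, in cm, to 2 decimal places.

L 56.40 cm; XL 60.40 cm; 3XL 65.60 cm.

25/10 = 2.5 sts per cm.
L: 141 / 2.5 = 56.400 → 56.40 cm.
XL: 151 / 2.5 = 60.400 → 60.40 cm.
3XL: 164 / 2.5 = 65.600 → 65.60 cm.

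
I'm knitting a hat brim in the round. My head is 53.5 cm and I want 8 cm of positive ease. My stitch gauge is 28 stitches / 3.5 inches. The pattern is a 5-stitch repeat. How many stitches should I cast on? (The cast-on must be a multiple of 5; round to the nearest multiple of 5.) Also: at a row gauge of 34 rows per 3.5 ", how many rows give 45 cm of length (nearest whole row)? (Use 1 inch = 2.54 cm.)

Finished = 53.5 + 8 = 61.5 cm.
61.5 cm × 1/2.54 = 24.21 inches.
28/3.5 = 8 sts per in; 24.21 × 8 = 193.70 sts.
Nearest multiple of 5 → 195.
45 cm = 17.72 inches; × 9.714 = 172.10 → 172 rows.

Cast on 195 stitches; work 172 rows.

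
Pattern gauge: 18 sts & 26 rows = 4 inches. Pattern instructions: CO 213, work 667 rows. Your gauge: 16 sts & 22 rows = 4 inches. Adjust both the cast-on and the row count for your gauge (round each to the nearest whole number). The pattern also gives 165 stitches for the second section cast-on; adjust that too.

Cast on 189 stitches; work 564 rows; second section cast-on 147 stitches.

Stitches: 213 × 16/18 = 189.33 → 189.
Rows: 667 × 22/26 = 564.38 → 564.
second section cast-on: 165 × 16/18 = 146.67 → 147.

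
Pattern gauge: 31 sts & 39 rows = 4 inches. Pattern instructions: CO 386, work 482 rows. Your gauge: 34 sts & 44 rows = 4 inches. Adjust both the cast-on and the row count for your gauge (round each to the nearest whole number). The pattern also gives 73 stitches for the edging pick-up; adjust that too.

Cast on 423 stitches; work 544 rows; edging pick-up 80 stitches.

Stitches: 386 × 34/31 = 423.35 → 423.
Rows: 482 × 44/39 = 543.79 → 544.
edging pick-up: 73 × 34/31 = 80.06 → 80.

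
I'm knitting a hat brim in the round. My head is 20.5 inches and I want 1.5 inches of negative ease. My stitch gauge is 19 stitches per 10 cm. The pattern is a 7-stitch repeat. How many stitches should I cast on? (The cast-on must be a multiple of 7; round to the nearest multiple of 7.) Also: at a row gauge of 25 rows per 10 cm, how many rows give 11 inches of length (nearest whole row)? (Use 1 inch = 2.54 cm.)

Cast on 91 stitches; work 70 rows.

Finished = 20.5 − 1.5 = 19 inches.
19 inches × 2.54 = 48.26 cm.
19/10 = 1.9 sts per cm; 48.26 × 1.9 = 91.69 sts.
Nearest multiple of 7 → 91.
11 inches = 27.94 cm; × 2.5 = 69.85 → 70 rows.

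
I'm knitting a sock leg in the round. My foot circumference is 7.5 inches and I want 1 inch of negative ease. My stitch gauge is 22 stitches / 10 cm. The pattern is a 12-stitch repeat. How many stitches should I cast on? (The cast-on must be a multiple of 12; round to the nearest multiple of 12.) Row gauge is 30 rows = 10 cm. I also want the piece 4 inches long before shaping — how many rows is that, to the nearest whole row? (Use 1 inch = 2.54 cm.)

Cast on 36 stitches; work 30 rows.

Finished = 7.5 − 1 = 6.5 inches.
6.5 inches × 2.54 = 16.51 cm.
22/10 = 2.2 sts per cm; 16.51 × 2.2 = 36.32 sts.
Nearest multiple of 12 → 36.
4 inches = 10.16 cm; × 3 = 30.48 → 30 rows.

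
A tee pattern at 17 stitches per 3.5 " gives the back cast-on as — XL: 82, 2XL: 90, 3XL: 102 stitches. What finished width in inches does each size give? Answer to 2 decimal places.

XL 16.88 inches; 2XL 18.53 inches; 3XL 21.00 inches.

17/3.5 = 4.857 sts per in.
XL: 82 / 4.857 = 16.882 → 16.88 in.
2XL: 90 / 4.857 = 18.529 → 18.53 in.
3XL: 102 / 4.857 = 21.000 → 21.00 in.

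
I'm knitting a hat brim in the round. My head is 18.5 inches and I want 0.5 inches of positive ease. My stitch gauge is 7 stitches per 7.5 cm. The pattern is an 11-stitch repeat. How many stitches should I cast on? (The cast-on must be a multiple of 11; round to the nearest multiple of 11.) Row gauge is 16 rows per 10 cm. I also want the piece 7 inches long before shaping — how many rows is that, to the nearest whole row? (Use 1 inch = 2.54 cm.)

Cast on 44 stitches; work 28 rows.

Finished = 18.5 + 0.5 = 19 inches.
19 inches × 2.54 = 48.26 cm.
7/7.5 = 0.933 sts per cm; 48.26 × 0.933 = 45.04 sts.
Nearest multiple of 11 → 44.
7 inches = 17.78 cm; × 1.6 = 28.45 → 28 rows.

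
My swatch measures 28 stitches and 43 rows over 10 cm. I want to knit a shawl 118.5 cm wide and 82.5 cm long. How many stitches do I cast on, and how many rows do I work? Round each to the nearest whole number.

Cast on 332 stitches and work 355 rows.

Stitch gauge = 28/10 = 2.8 sts/cm; 118.5 × 2.8 = 331.80 → 332 sts.
Row gauge = 43/10 = 4.3 rows/cm; 82.5 × 4.3 = 354.75 → 355 rows.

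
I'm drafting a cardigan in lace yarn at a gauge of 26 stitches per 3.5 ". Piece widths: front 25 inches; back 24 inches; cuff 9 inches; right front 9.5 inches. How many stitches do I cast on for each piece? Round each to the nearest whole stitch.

front 186; back 178; cuff 67; right front 71.

Rate = 26/3.5 = 7.429 sts per in.
front: 25 × 7.429 = 185.71 → 186.
back: 24 × 7.429 = 178.29 → 178.
cuff: 9 × 7.429 = 66.86 → 67.
right front: 9.5 × 7.429 = 70.57 → 71.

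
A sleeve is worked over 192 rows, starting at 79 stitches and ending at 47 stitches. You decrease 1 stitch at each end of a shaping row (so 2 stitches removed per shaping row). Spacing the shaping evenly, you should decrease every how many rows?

Stitches to remove: |47 − 79| = 32.
Shaping rows needed: 32 / 2 = 16.
192 rows / 16 = every 12 rows.

Decrease every 12th row.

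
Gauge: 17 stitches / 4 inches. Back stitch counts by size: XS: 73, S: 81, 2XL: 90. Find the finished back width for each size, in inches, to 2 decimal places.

17/4 = 4.25 sts per in.
XS: 73 / 4.25 = 17.176 → 17.18 in.
S: 81 / 4.25 = 19.059 → 19.06 in.
2XL: 90 / 4.25 = 21.176 → 21.18 in.

XS 17.18 inches; S 19.06 inches; 2XL 21.18 inches.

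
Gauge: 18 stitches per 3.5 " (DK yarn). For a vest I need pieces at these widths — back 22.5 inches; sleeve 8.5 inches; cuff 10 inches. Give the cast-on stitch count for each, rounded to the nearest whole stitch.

back 116; sleeve 44; cuff 51.

Rate = 18/3.5 = 5.143 sts per in.
back: 22.5 × 5.143 = 115.71 → 116.
sleeve: 8.5 × 5.143 = 43.71 → 44.
cuff: 10 × 5.143 = 51.43 → 51.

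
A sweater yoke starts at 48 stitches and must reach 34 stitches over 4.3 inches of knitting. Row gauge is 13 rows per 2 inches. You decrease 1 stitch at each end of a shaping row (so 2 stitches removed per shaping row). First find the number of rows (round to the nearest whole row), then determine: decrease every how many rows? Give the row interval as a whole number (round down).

Rows = 4.3 × 6.5 = 27.9 → 28 rows.
Stitches to remove: 14 → 7 shaping rows (at 2 st each).
28 / 7 = 4.00 → every 4 rows.

Decrease every 4th row.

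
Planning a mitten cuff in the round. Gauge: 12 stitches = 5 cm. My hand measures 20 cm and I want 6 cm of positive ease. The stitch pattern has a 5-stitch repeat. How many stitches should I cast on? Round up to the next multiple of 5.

Finished = 20 + 6 = 26 cm.
12 / 5 = 2.4 sts/cm.
26 × 2.4 = 62.40 sts.
Next multiple of 5: 65.

CO 65 sts.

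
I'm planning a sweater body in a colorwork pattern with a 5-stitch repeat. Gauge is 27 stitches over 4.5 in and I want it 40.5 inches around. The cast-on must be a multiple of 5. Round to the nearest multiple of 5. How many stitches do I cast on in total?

27 / 4.5 = 6 sts per inch.
40.5 × 6 = 243.00 sts.
Nearest multiple of 5: 245.

CO 245 sts.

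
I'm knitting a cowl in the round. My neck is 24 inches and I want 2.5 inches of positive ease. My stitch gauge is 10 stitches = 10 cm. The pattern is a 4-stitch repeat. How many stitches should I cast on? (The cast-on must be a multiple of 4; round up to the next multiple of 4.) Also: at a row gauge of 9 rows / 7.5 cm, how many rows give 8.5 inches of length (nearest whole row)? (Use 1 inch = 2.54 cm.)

Finished = 24 + 2.5 = 26.5 inches.
26.5 inches × 2.54 = 67.31 cm.
10/10 = 1 sts per cm; 67.31 × 1 = 67.31 sts.
Next multiple of 4 → 68.
8.5 inches = 21.59 cm; × 1.2 = 25.91 → 26 rows.

Cast on 68 stitches; work 26 rows.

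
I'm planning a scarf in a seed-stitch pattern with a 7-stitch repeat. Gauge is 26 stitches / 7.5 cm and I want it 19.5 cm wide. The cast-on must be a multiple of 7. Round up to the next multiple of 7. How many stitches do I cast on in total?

70 stitches.

26 / 7.5 = 3.467 sts per cm.
19.5 × 3.467 = 67.60 sts.
Next multiple of 7: 70.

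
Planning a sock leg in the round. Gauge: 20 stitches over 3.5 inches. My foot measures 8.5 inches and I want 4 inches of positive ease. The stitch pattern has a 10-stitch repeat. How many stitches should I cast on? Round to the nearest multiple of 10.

Cast on 70 stitches.

Finished = 8.5 + 4 = 12.5 inches.
20 / 3.5 = 5.714 sts/in.
12.5 × 5.714 = 71.43 sts.
Nearest multiple of 10: 70.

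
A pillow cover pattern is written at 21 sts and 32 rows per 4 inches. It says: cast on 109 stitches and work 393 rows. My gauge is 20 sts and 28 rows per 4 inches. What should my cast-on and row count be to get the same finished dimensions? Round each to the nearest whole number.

Cast on 104 stitches; work 344 rows.

Stitches: 109 × 20/21 = 103.81 → 104.
Rows: 393 × 28/32 = 343.88 → 344.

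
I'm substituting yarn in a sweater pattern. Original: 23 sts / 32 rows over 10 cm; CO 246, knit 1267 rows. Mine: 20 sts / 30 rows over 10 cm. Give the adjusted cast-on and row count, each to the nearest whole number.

Cast on 214 stitches; work 1188 rows.

Stitches: 246 × 20/23 = 213.91 → 214.
Rows: 1267 × 30/32 = 1187.81 → 1188.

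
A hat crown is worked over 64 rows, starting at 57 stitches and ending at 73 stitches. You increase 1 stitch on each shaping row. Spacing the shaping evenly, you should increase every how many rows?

Increase every 4th row.

Stitches to add: |73 − 57| = 16.
Shaping rows needed: 16 / 1 = 16.
64 rows / 16 = every 4 rows.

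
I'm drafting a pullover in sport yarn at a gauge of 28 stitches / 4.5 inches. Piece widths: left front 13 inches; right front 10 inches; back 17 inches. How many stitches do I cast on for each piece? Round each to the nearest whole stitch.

Rate = 28/4.5 = 6.222 sts per in.
left front: 13 × 6.222 = 80.89 → 81.
right front: 10 × 6.222 = 62.22 → 62.
back: 17 × 6.222 = 105.78 → 106.

left front 81; right front 62; back 106.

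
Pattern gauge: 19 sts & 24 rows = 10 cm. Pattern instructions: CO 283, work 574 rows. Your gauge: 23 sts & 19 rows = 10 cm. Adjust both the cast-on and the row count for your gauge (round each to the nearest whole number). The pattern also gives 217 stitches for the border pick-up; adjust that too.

Cast on 343 stitches; work 454 rows; border pick-up 263 stitches.

Stitches: 283 × 23/19 = 342.58 → 343.
Rows: 574 × 19/24 = 454.42 → 454.
border pick-up: 217 × 23/19 = 262.68 → 263.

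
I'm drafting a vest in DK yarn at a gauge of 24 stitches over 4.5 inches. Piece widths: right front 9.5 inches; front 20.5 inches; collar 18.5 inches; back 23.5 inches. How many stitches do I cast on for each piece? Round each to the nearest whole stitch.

Rate = 24/4.5 = 5.333 sts per in.
right front: 9.5 × 5.333 = 50.67 → 51.
front: 20.5 × 5.333 = 109.33 → 109.
collar: 18.5 × 5.333 = 98.67 → 99.
back: 23.5 × 5.333 = 125.33 → 125.

right front 51; front 109; collar 99; back 125.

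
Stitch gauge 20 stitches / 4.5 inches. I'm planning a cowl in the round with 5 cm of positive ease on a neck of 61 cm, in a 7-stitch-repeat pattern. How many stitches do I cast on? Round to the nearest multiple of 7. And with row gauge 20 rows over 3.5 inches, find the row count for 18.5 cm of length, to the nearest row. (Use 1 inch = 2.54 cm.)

Finished = 61 + 5 = 66 cm.
66 cm × 1/2.54 = 25.98 inches.
20/4.5 = 4.444 sts per in; 25.98 × 4.444 = 115.49 sts.
Nearest multiple of 7 → 112.
18.5 cm = 7.28 inches; × 5.714 = 41.62 → 42 rows.

Cast on 112 stitches; work 42 rows.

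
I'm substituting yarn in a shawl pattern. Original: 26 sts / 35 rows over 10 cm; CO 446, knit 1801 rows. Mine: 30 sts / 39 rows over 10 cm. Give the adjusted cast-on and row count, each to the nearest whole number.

Cast on 515 stitches; work 2007 rows.

Stitches: 446 × 30/26 = 514.62 → 515.
Rows: 1801 × 39/35 = 2006.83 → 2007.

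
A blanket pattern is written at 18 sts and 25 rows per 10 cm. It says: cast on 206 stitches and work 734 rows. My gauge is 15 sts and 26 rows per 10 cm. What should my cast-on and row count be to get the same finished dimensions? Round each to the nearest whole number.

Stitches: 206 × 15/18 = 171.67 → 172.
Rows: 734 × 26/25 = 763.36 → 763.

Cast on 172 stitches; work 763 rows.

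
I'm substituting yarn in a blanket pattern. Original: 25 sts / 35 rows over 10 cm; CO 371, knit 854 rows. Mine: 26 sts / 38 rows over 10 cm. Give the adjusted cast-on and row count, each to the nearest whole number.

Stitches: 371 × 26/25 = 385.84 → 386.
Rows: 854 × 38/35 = 927.20 → 927.

Cast on 386 stitches; work 927 rows.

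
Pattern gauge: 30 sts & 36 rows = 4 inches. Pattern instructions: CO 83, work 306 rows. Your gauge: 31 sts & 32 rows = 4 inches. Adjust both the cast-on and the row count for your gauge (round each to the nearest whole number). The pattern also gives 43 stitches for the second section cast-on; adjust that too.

Stitches: 83 × 31/30 = 85.77 → 86.
Rows: 306 × 32/36 = 272.00 → 272.
second section cast-on: 43 × 31/30 = 44.43 → 44.

Cast on 86 stitches; work 272 rows; second section cast-on 44 stitches.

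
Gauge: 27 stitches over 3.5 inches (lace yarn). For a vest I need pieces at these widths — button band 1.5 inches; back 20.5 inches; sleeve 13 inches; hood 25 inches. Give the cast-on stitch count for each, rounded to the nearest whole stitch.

button band 12; back 158; sleeve 100; hood 193.

Rate = 27/3.5 = 7.714 sts per in.
button band: 1.5 × 7.714 = 11.57 → 12.
back: 20.5 × 7.714 = 158.14 → 158.
sleeve: 13 × 7.714 = 100.29 → 100.
hood: 25 × 7.714 = 192.86 → 193.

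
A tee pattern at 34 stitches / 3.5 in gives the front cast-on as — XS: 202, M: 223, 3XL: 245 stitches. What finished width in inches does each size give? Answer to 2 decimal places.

XS 20.79 inches; M 22.96 inches; 3XL 25.22 inches.

34/3.5 = 9.714 sts per in.
XS: 202 / 9.714 = 20.794 → 20.79 in.
M: 223 / 9.714 = 22.956 → 22.96 in.
3XL: 245 / 9.714 = 25.221 → 25.22 in.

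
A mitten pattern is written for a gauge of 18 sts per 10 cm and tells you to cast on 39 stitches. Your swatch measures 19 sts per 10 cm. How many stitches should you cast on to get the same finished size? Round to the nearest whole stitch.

Scale factor = 19 / 18 = 1.056.
39 × 19 / 18 = 41.17 sts.
→ 41 sts.

Cast on 41 stitches.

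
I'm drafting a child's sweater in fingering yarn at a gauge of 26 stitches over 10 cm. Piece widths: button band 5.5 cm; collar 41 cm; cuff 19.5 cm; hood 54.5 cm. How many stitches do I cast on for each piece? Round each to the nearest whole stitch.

Rate = 26/10 = 2.6 sts per cm.
button band: 5.5 × 2.6 = 14.30 → 14.
collar: 41 × 2.6 = 106.60 → 107.
cuff: 19.5 × 2.6 = 50.70 → 51.
hood: 54.5 × 2.6 = 141.70 → 142.

button band 14; collar 107; cuff 51; hood 142.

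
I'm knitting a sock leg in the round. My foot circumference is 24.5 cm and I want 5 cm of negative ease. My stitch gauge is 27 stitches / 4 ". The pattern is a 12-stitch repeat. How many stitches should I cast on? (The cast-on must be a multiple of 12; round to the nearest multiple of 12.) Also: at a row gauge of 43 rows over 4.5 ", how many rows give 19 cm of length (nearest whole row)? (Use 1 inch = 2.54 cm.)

Cast on 48 stitches; work 71 rows.

Finished = 24.5 − 5 = 19.5 cm.
19.5 cm × 1/2.54 = 7.68 inches.
27/4 = 6.75 sts per in; 7.68 × 6.75 = 51.82 sts.
Nearest multiple of 12 → 48.
19 cm = 7.48 inches; × 9.556 = 71.48 → 71 rows.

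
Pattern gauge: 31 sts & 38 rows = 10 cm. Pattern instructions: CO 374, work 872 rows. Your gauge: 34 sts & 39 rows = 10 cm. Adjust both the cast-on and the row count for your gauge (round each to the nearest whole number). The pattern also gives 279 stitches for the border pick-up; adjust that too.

Cast on 410 stitches; work 895 rows; border pick-up 306 stitches.

Stitches: 374 × 34/31 = 410.19 → 410.
Rows: 872 × 39/38 = 894.95 → 895.
border pick-up: 279 × 34/31 = 306.00 → 306.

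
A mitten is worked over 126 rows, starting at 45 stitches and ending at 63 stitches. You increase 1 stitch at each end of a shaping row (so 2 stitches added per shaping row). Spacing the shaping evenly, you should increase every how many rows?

Stitches to add: |63 − 45| = 18.
Shaping rows needed: 18 / 2 = 9.
126 rows / 9 = every 14 rows.

Increase every 14th row.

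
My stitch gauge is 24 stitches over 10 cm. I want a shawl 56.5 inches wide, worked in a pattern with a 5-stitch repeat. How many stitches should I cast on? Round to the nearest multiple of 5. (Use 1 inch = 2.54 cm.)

56.5 in = 56.5 × 2.54 = 143.51 cm.
24 / 10 = 2.4 sts/cm.
143.51 × 2.4 = 344.42 sts.
→ 345.

Cast on 345 stitches.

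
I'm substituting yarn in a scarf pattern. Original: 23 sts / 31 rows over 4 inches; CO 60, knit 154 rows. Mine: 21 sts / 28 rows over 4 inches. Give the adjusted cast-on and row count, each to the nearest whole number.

Stitches: 60 × 21/23 = 54.78 → 55.
Rows: 154 × 28/31 = 139.10 → 139.

Cast on 55 stitches; work 139 rows.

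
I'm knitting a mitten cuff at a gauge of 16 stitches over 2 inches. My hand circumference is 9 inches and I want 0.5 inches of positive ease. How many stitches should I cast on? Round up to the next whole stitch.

Finished = 9 + 0.5 = 9.5 in.
16 / 2 = 8 sts per inch.
9.50 × 8 = 76.00 sts.

Cast on 76 stitches.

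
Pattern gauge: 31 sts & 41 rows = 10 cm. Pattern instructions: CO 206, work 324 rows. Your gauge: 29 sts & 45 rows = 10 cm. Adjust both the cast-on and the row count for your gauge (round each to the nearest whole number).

Cast on 193 stitches; work 356 rows.

Stitches: 206 × 29/31 = 192.71 → 193.
Rows: 324 × 45/41 = 355.61 → 356.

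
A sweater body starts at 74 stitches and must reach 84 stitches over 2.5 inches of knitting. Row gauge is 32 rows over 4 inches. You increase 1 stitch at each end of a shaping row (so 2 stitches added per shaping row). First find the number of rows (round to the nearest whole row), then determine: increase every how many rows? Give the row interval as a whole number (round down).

Rows = 2.5 × 8 = 20.0 → 20 rows.
Stitches to add: 10 → 5 shaping rows (at 2 st each).
20 / 5 = 4.00 → every 4 rows.

Increase every 4th row.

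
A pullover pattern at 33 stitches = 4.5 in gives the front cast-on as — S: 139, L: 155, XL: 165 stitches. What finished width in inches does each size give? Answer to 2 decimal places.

S 18.95 inches; L 21.14 inches; XL 22.50 inches.

33/4.5 = 7.333 sts per in.
S: 139 / 7.333 = 18.955 → 18.95 in.
L: 155 / 7.333 = 21.136 → 21.14 in.
XL: 165 / 7.333 = 22.500 → 22.50 in.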